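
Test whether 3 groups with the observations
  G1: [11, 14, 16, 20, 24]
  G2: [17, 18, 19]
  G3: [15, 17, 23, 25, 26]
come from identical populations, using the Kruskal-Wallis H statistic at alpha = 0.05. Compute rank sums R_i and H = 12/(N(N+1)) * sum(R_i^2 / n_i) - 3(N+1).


Step 1: Combine all N = 13 observations and assign midranks.
sorted (value, group, rank): (11,G1,1), (14,G1,2), (15,G3,3), (16,G1,4), (17,G2,5.5), (17,G3,5.5), (18,G2,7), (19,G2,8), (20,G1,9), (23,G3,10), (24,G1,11), (25,G3,12), (26,G3,13)
Step 2: Sum ranks within each group.
R_1 = 27 (n_1 = 5)
R_2 = 20.5 (n_2 = 3)
R_3 = 43.5 (n_3 = 5)
Step 3: H = 12/(N(N+1)) * sum(R_i^2/n_i) - 3(N+1)
     = 12/(13*14) * (27^2/5 + 20.5^2/3 + 43.5^2/5) - 3*14
     = 0.065934 * 664.333 - 42
     = 1.802198.
Step 4: Ties present; correction factor C = 1 - 6/(13^3 - 13) = 0.997253. Corrected H = 1.802198 / 0.997253 = 1.807163.
Step 5: Under H0, H ~ chi^2(2); p-value = 0.405116.
Step 6: alpha = 0.05. fail to reject H0.

H = 1.8072, df = 2, p = 0.405116, fail to reject H0.


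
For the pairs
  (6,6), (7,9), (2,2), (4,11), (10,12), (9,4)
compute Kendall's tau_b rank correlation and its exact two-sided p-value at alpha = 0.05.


Step 1: Enumerate the 15 unordered pairs (i,j) with i<j and classify each by sign(x_j-x_i) * sign(y_j-y_i).
  (1,2):dx=+1,dy=+3->C; (1,3):dx=-4,dy=-4->C; (1,4):dx=-2,dy=+5->D; (1,5):dx=+4,dy=+6->C
  (1,6):dx=+3,dy=-2->D; (2,3):dx=-5,dy=-7->C; (2,4):dx=-3,dy=+2->D; (2,5):dx=+3,dy=+3->C
  (2,6):dx=+2,dy=-5->D; (3,4):dx=+2,dy=+9->C; (3,5):dx=+8,dy=+10->C; (3,6):dx=+7,dy=+2->C
  (4,5):dx=+6,dy=+1->C; (4,6):dx=+5,dy=-7->D; (5,6):dx=-1,dy=-8->C
Step 2: C = 10, D = 5, total pairs = 15.
Step 3: tau = (C - D)/(n(n-1)/2) = (10 - 5)/15 = 0.333333.
Step 4: Exact two-sided p-value (enumerate n! = 720 permutations of y under H0): p = 0.469444.
Step 5: alpha = 0.05. fail to reject H0.

tau_b = 0.3333 (C=10, D=5), p = 0.469444, fail to reject H0.


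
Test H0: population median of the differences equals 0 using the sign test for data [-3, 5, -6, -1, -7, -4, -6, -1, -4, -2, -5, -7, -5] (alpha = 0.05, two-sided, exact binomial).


Step 1: Discard zero differences. Original n = 13; n_eff = number of nonzero differences = 13.
Nonzero differences (with sign): -3, +5, -6, -1, -7, -4, -6, -1, -4, -2, -5, -7, -5
Step 2: Count signs: positive = 1, negative = 12.
Step 3: Under H0: P(positive) = 0.5, so the number of positives S ~ Bin(13, 0.5).
Step 4: Two-sided exact p-value = sum of Bin(13,0.5) probabilities at or below the observed probability = 0.003418.
Step 5: alpha = 0.05. reject H0.

n_eff = 13, pos = 1, neg = 12, p = 0.003418, reject H0.


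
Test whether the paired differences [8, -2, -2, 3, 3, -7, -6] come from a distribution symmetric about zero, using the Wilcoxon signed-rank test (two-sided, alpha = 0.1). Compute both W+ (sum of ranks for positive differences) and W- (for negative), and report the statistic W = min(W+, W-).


Step 1: Drop any zero differences (none here) and take |d_i|.
|d| = [8, 2, 2, 3, 3, 7, 6]
Step 2: Midrank |d_i| (ties get averaged ranks).
ranks: |8|->7, |2|->1.5, |2|->1.5, |3|->3.5, |3|->3.5, |7|->6, |6|->5
Step 3: Attach original signs; sum ranks with positive sign and with negative sign.
W+ = 7 + 3.5 + 3.5 = 14
W- = 1.5 + 1.5 + 6 + 5 = 14
(Check: W+ + W- = 28 should equal n(n+1)/2 = 28.)
Step 4: Test statistic W = min(W+, W-) = 14.
Step 5: Ties in |d|, so use the tie-corrected normal approximation.
        E[W] = n(n+1)/4 = 7*8/4 = 14.
        Tie groups: |d|=2 (t=2), |d|=3 (t=2); sum(t^3 - t) = 12.
        Var[W] = n(n+1)(2n+1)/24 - sum(t^3-t)/48 = 840/24 - 12/48 = 34.75.
        z = (W - E[W]) / sqrt(Var[W]) = (14 - 14) / 5.8949 = 0.0000.
        Two-sided p = 2*Phi(z) = 1.000000.
Step 6: alpha = 0.1. fail to reject H0.

W+ = 14, W- = 14, W = min = 14, p = 1.000000, fail to reject H0.


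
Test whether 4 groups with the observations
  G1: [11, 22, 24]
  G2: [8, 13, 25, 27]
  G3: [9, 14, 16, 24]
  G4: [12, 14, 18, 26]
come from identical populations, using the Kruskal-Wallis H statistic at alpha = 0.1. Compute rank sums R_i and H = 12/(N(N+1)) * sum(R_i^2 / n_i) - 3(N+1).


Step 1: Combine all N = 15 observations and assign midranks.
sorted (value, group, rank): (8,G2,1), (9,G3,2), (11,G1,3), (12,G4,4), (13,G2,5), (14,G3,6.5), (14,G4,6.5), (16,G3,8), (18,G4,9), (22,G1,10), (24,G1,11.5), (24,G3,11.5), (25,G2,13), (26,G4,14), (27,G2,15)
Step 2: Sum ranks within each group.
R_1 = 24.5 (n_1 = 3)
R_2 = 34 (n_2 = 4)
R_3 = 28 (n_3 = 4)
R_4 = 33.5 (n_4 = 4)
Step 3: H = 12/(N(N+1)) * sum(R_i^2/n_i) - 3(N+1)
     = 12/(15*16) * (24.5^2/3 + 34^2/4 + 28^2/4 + 33.5^2/4) - 3*16
     = 0.050000 * 965.646 - 48
     = 0.282292.
Step 4: Ties present; correction factor C = 1 - 12/(15^3 - 15) = 0.996429. Corrected H = 0.282292 / 0.996429 = 0.283303.
Step 5: Under H0, H ~ chi^2(3); p-value = 0.963137.
Step 6: alpha = 0.1. fail to reject H0.

H = 0.2833, df = 3, p = 0.963137, fail to reject H0.


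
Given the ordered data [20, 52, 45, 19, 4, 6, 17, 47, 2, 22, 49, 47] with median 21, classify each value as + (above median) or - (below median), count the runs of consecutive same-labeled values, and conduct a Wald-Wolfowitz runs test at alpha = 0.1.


Step 1: Compute median = 21; label A = above, B = below.
Labels in order: BAABBBBABAAA  (n_A = 6, n_B = 6)
Step 2: Count runs R = 6.
Step 3: Under H0 (random ordering), E[R] = 2*n_A*n_B/(n_A+n_B) + 1 = 2*6*6/12 + 1 = 7.0000.
        Var[R] = 2*n_A*n_B*(2*n_A*n_B - n_A - n_B) / ((n_A+n_B)^2 * (n_A+n_B-1)) = 4320/1584 = 2.7273.
        SD[R] = 1.6514.
Step 4: Continuity-corrected z = (R + 0.5 - E[R]) / SD[R] = (6 + 0.5 - 7.0000) / 1.6514 = -0.3028.
Step 5: Two-sided p-value via normal approximation = 2*(1 - Phi(|z|)) = 0.762069.
Step 6: alpha = 0.1. fail to reject H0.

R = 6, z = -0.3028, p = 0.762069, fail to reject H0.


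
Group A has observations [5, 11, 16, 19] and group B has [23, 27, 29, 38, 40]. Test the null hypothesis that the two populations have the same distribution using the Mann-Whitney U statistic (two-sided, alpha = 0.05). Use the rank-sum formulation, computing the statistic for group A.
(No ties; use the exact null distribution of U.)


Step 1: Combine and sort all 9 observations; assign midranks.
sorted (value, group): (5,X), (11,X), (16,X), (19,X), (23,Y), (27,Y), (29,Y), (38,Y), (40,Y)
ranks: 5->1, 11->2, 16->3, 19->4, 23->5, 27->6, 29->7, 38->8, 40->9
Step 2: Rank sum for X: R1 = 1 + 2 + 3 + 4 = 10.
Step 3: U_X = R1 - n1(n1+1)/2 = 10 - 4*5/2 = 10 - 10 = 0.
       U_Y = n1*n2 - U_X = 20 - 0 = 20.
Step 4: No ties, so the exact null distribution of U (based on enumerating the C(9,4) = 126 equally likely rank assignments) gives the two-sided p-value.
Step 5: p-value = 0.015873; compare to alpha = 0.05. reject H0.

U_X = 0, p = 0.015873, reject H0 at alpha = 0.05.


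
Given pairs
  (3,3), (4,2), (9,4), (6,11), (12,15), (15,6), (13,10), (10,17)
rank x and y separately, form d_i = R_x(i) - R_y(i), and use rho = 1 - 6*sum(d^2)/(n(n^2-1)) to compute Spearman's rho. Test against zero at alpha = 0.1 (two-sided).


Step 1: Rank x and y separately (midranks; no ties here).
rank(x): 3->1, 4->2, 9->4, 6->3, 12->6, 15->8, 13->7, 10->5
rank(y): 3->2, 2->1, 4->3, 11->6, 15->7, 6->4, 10->5, 17->8
Step 2: d_i = R_x(i) - R_y(i); compute d_i^2.
  (1-2)^2=1, (2-1)^2=1, (4-3)^2=1, (3-6)^2=9, (6-7)^2=1, (8-4)^2=16, (7-5)^2=4, (5-8)^2=9
sum(d^2) = 42.
Step 3: rho = 1 - 6*42 / (8*(8^2 - 1)) = 1 - 252/504 = 0.500000.
Step 4: Under H0, t = rho * sqrt((n-2)/(1-rho^2)) = 1.4142 ~ t(6).
Step 5: Two-sided p-value from the t-distribution with 6 df = 0.207031.
Step 6: alpha = 0.1. fail to reject H0.

rho = 0.5000, p = 0.207031, fail to reject H0 at alpha = 0.1.


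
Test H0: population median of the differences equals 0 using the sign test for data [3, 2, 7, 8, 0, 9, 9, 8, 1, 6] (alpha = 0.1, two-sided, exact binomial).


Step 1: Discard zero differences. Original n = 10; n_eff = number of nonzero differences = 9.
Nonzero differences (with sign): +3, +2, +7, +8, +9, +9, +8, +1, +6
Step 2: Count signs: positive = 9, negative = 0.
Step 3: Under H0: P(positive) = 0.5, so the number of positives S ~ Bin(9, 0.5).
Step 4: Two-sided exact p-value = sum of Bin(9,0.5) probabilities at or below the observed probability = 0.003906.
Step 5: alpha = 0.1. reject H0.

n_eff = 9, pos = 9, neg = 0, p = 0.003906, reject H0.


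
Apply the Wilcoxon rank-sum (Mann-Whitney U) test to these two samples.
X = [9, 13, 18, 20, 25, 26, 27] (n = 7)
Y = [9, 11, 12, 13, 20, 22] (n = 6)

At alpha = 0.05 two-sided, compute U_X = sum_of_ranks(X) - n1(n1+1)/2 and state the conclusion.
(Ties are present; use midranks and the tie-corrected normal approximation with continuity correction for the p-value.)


Step 1: Combine and sort all 13 observations; assign midranks.
sorted (value, group): (9,X), (9,Y), (11,Y), (12,Y), (13,X), (13,Y), (18,X), (20,X), (20,Y), (22,Y), (25,X), (26,X), (27,X)
ranks: 9->1.5, 9->1.5, 11->3, 12->4, 13->5.5, 13->5.5, 18->7, 20->8.5, 20->8.5, 22->10, 25->11, 26->12, 27->13
Step 2: Rank sum for X: R1 = 1.5 + 5.5 + 7 + 8.5 + 11 + 12 + 13 = 58.5.
Step 3: U_X = R1 - n1(n1+1)/2 = 58.5 - 7*8/2 = 58.5 - 28 = 30.5.
       U_Y = n1*n2 - U_X = 42 - 30.5 = 11.5.
Step 4: Ties are present, so use the tie-corrected normal approximation (with continuity correction) for the p-value.
Step 5: p-value = 0.196688; compare to alpha = 0.05. fail to reject H0.

U_X = 30.5, p = 0.196688, fail to reject H0 at alpha = 0.05.


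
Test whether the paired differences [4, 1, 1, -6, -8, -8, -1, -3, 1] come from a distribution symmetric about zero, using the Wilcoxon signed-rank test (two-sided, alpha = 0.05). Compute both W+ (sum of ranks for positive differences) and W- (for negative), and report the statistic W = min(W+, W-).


Step 1: Drop any zero differences (none here) and take |d_i|.
|d| = [4, 1, 1, 6, 8, 8, 1, 3, 1]
Step 2: Midrank |d_i| (ties get averaged ranks).
ranks: |4|->6, |1|->2.5, |1|->2.5, |6|->7, |8|->8.5, |8|->8.5, |1|->2.5, |3|->5, |1|->2.5
Step 3: Attach original signs; sum ranks with positive sign and with negative sign.
W+ = 6 + 2.5 + 2.5 + 2.5 = 13.5
W- = 7 + 8.5 + 8.5 + 2.5 + 5 = 31.5
(Check: W+ + W- = 45 should equal n(n+1)/2 = 45.)
Step 4: Test statistic W = min(W+, W-) = 13.5.
Step 5: Ties in |d|, so use the tie-corrected normal approximation.
        E[W] = n(n+1)/4 = 9*10/4 = 22.5.
        Tie groups: |d|=1 (t=4), |d|=8 (t=2); sum(t^3 - t) = 66.
        Var[W] = n(n+1)(2n+1)/24 - sum(t^3-t)/48 = 1710/24 - 66/48 = 69.875.
        z = (W - E[W]) / sqrt(Var[W]) = (13.5 - 22.5) / 8.3591 = -1.0767.
        Two-sided p = 2*Phi(z) = 0.281629.
Step 6: alpha = 0.05. fail to reject H0.

W+ = 13.5, W- = 31.5, W = min = 13.5, p = 0.281629, fail to reject H0.


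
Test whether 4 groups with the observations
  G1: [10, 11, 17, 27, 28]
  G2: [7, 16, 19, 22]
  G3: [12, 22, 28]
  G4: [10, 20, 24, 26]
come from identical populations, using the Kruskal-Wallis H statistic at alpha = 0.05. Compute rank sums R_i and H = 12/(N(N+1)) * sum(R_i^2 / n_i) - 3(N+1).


Step 1: Combine all N = 16 observations and assign midranks.
sorted (value, group, rank): (7,G2,1), (10,G1,2.5), (10,G4,2.5), (11,G1,4), (12,G3,5), (16,G2,6), (17,G1,7), (19,G2,8), (20,G4,9), (22,G2,10.5), (22,G3,10.5), (24,G4,12), (26,G4,13), (27,G1,14), (28,G1,15.5), (28,G3,15.5)
Step 2: Sum ranks within each group.
R_1 = 43 (n_1 = 5)
R_2 = 25.5 (n_2 = 4)
R_3 = 31 (n_3 = 3)
R_4 = 36.5 (n_4 = 4)
Step 3: H = 12/(N(N+1)) * sum(R_i^2/n_i) - 3(N+1)
     = 12/(16*17) * (43^2/5 + 25.5^2/4 + 31^2/3 + 36.5^2/4) - 3*17
     = 0.044118 * 1185.76 - 51
     = 1.312868.
Step 4: Ties present; correction factor C = 1 - 18/(16^3 - 16) = 0.995588. Corrected H = 1.312868 / 0.995588 = 1.318685.
Step 5: Under H0, H ~ chi^2(3); p-value = 0.724701.
Step 6: alpha = 0.05. fail to reject H0.

H = 1.3187, df = 3, p = 0.724701, fail to reject H0.


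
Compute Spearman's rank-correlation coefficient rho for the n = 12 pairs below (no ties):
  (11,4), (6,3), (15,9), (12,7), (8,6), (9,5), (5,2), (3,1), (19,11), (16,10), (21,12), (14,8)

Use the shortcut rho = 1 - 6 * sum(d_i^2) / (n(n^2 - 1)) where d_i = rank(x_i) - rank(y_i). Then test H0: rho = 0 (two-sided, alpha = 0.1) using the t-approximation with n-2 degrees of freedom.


Step 1: Rank x and y separately (midranks; no ties here).
rank(x): 11->6, 6->3, 15->9, 12->7, 8->4, 9->5, 5->2, 3->1, 19->11, 16->10, 21->12, 14->8
rank(y): 4->4, 3->3, 9->9, 7->7, 6->6, 5->5, 2->2, 1->1, 11->11, 10->10, 12->12, 8->8
Step 2: d_i = R_x(i) - R_y(i); compute d_i^2.
  (6-4)^2=4, (3-3)^2=0, (9-9)^2=0, (7-7)^2=0, (4-6)^2=4, (5-5)^2=0, (2-2)^2=0, (1-1)^2=0, (11-11)^2=0, (10-10)^2=0, (12-12)^2=0, (8-8)^2=0
sum(d^2) = 8.
Step 3: rho = 1 - 6*8 / (12*(12^2 - 1)) = 1 - 48/1716 = 0.972028.
Step 4: Under H0, t = rho * sqrt((n-2)/(1-rho^2)) = 13.0876 ~ t(10).
Step 5: Two-sided p-value from the t-distribution with 10 df = 0.000000.
Step 6: alpha = 0.1. reject H0.

rho = 0.9720, p = 0.000000, reject H0 at alpha = 0.1.


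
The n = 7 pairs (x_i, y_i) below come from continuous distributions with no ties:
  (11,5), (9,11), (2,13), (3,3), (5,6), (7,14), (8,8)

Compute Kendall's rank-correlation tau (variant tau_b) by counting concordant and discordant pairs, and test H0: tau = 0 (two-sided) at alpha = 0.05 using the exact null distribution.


Step 1: Enumerate the 21 unordered pairs (i,j) with i<j and classify each by sign(x_j-x_i) * sign(y_j-y_i).
  (1,2):dx=-2,dy=+6->D; (1,3):dx=-9,dy=+8->D; (1,4):dx=-8,dy=-2->C; (1,5):dx=-6,dy=+1->D
  (1,6):dx=-4,dy=+9->D; (1,7):dx=-3,dy=+3->D; (2,3):dx=-7,dy=+2->D; (2,4):dx=-6,dy=-8->C
  (2,5):dx=-4,dy=-5->C; (2,6):dx=-2,dy=+3->D; (2,7):dx=-1,dy=-3->C; (3,4):dx=+1,dy=-10->D
  (3,5):dx=+3,dy=-7->D; (3,6):dx=+5,dy=+1->C; (3,7):dx=+6,dy=-5->D; (4,5):dx=+2,dy=+3->C
  (4,6):dx=+4,dy=+11->C; (4,7):dx=+5,dy=+5->C; (5,6):dx=+2,dy=+8->C; (5,7):dx=+3,dy=+2->C
  (6,7):dx=+1,dy=-6->D
Step 2: C = 10, D = 11, total pairs = 21.
Step 3: tau = (C - D)/(n(n-1)/2) = (10 - 11)/21 = -0.047619.
Step 4: Exact two-sided p-value (enumerate n! = 5040 permutations of y under H0): p = 1.000000.
Step 5: alpha = 0.05. fail to reject H0.

tau_b = -0.0476 (C=10, D=11), p = 1.000000, fail to reject H0.


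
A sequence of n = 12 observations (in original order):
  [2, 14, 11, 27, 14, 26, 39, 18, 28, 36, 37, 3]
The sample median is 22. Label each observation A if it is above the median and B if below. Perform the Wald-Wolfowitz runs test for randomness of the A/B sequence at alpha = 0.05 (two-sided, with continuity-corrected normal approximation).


Step 1: Compute median = 22; label A = above, B = below.
Labels in order: BBBABAABAAAB  (n_A = 6, n_B = 6)
Step 2: Count runs R = 7.
Step 3: Under H0 (random ordering), E[R] = 2*n_A*n_B/(n_A+n_B) + 1 = 2*6*6/12 + 1 = 7.0000.
        Var[R] = 2*n_A*n_B*(2*n_A*n_B - n_A - n_B) / ((n_A+n_B)^2 * (n_A+n_B-1)) = 4320/1584 = 2.7273.
        SD[R] = 1.6514.
Step 4: R = E[R], so z = 0 with no continuity correction.
Step 5: Two-sided p-value via normal approximation = 2*(1 - Phi(|z|)) = 1.000000.
Step 6: alpha = 0.05. fail to reject H0.

R = 7, z = 0.0000, p = 1.000000, fail to reject H0.


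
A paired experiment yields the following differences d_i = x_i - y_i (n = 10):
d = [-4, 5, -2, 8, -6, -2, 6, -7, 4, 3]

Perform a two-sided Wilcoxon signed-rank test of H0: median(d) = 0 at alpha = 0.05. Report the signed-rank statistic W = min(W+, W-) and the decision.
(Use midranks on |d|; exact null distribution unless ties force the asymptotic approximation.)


Step 1: Drop any zero differences (none here) and take |d_i|.
|d| = [4, 5, 2, 8, 6, 2, 6, 7, 4, 3]
Step 2: Midrank |d_i| (ties get averaged ranks).
ranks: |4|->4.5, |5|->6, |2|->1.5, |8|->10, |6|->7.5, |2|->1.5, |6|->7.5, |7|->9, |4|->4.5, |3|->3
Step 3: Attach original signs; sum ranks with positive sign and with negative sign.
W+ = 6 + 10 + 7.5 + 4.5 + 3 = 31
W- = 4.5 + 1.5 + 7.5 + 1.5 + 9 = 24
(Check: W+ + W- = 55 should equal n(n+1)/2 = 55.)
Step 4: Test statistic W = min(W+, W-) = 24.
Step 5: Ties in |d|, so use the tie-corrected normal approximation.
        E[W] = n(n+1)/4 = 10*11/4 = 27.5.
        Tie groups: |d|=2 (t=2), |d|=4 (t=2), |d|=6 (t=2); sum(t^3 - t) = 18.
        Var[W] = n(n+1)(2n+1)/24 - sum(t^3-t)/48 = 2310/24 - 18/48 = 95.875.
        z = (W - E[W]) / sqrt(Var[W]) = (24 - 27.5) / 9.7916 = -0.3575.
        Two-sided p = 2*Phi(z) = 0.720755.
Step 6: alpha = 0.05. fail to reject H0.

W+ = 31, W- = 24, W = min = 24, p = 0.720755, fail to reject H0.


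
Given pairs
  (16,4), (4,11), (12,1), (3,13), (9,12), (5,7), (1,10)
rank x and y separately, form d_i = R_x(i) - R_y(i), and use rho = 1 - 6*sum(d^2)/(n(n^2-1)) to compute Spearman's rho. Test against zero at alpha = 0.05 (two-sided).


Step 1: Rank x and y separately (midranks; no ties here).
rank(x): 16->7, 4->3, 12->6, 3->2, 9->5, 5->4, 1->1
rank(y): 4->2, 11->5, 1->1, 13->7, 12->6, 7->3, 10->4
Step 2: d_i = R_x(i) - R_y(i); compute d_i^2.
  (7-2)^2=25, (3-5)^2=4, (6-1)^2=25, (2-7)^2=25, (5-6)^2=1, (4-3)^2=1, (1-4)^2=9
sum(d^2) = 90.
Step 3: rho = 1 - 6*90 / (7*(7^2 - 1)) = 1 - 540/336 = -0.607143.
Step 4: Under H0, t = rho * sqrt((n-2)/(1-rho^2)) = -1.7086 ~ t(5).
Step 5: Two-sided p-value from the t-distribution with 5 df = 0.148231.
Step 6: alpha = 0.05. fail to reject H0.

rho = -0.6071, p = 0.148231, fail to reject H0 at alpha = 0.05.


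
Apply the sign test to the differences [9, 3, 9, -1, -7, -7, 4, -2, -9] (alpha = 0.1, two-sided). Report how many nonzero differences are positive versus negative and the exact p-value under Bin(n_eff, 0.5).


Step 1: Discard zero differences. Original n = 9; n_eff = number of nonzero differences = 9.
Nonzero differences (with sign): +9, +3, +9, -1, -7, -7, +4, -2, -9
Step 2: Count signs: positive = 4, negative = 5.
Step 3: Under H0: P(positive) = 0.5, so the number of positives S ~ Bin(9, 0.5).
Step 4: Two-sided exact p-value = sum of Bin(9,0.5) probabilities at or below the observed probability = 1.000000.
Step 5: alpha = 0.1. fail to reject H0.

n_eff = 9, pos = 4, neg = 5, p = 1.000000, fail to reject H0.


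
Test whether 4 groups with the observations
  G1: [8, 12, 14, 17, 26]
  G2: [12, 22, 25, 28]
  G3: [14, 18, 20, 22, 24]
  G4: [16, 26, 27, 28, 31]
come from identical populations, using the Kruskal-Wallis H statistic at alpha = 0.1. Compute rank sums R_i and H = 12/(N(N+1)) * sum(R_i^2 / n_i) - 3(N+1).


Step 1: Combine all N = 19 observations and assign midranks.
sorted (value, group, rank): (8,G1,1), (12,G1,2.5), (12,G2,2.5), (14,G1,4.5), (14,G3,4.5), (16,G4,6), (17,G1,7), (18,G3,8), (20,G3,9), (22,G2,10.5), (22,G3,10.5), (24,G3,12), (25,G2,13), (26,G1,14.5), (26,G4,14.5), (27,G4,16), (28,G2,17.5), (28,G4,17.5), (31,G4,19)
Step 2: Sum ranks within each group.
R_1 = 29.5 (n_1 = 5)
R_2 = 43.5 (n_2 = 4)
R_3 = 44 (n_3 = 5)
R_4 = 73 (n_4 = 5)
Step 3: H = 12/(N(N+1)) * sum(R_i^2/n_i) - 3(N+1)
     = 12/(19*20) * (29.5^2/5 + 43.5^2/4 + 44^2/5 + 73^2/5) - 3*20
     = 0.031579 * 2100.11 - 60
     = 6.319342.
Step 4: Ties present; correction factor C = 1 - 30/(19^3 - 19) = 0.995614. Corrected H = 6.319342 / 0.995614 = 6.347181.
Step 5: Under H0, H ~ chi^2(3); p-value = 0.095888.
Step 6: alpha = 0.1. reject H0.

H = 6.3472, df = 3, p = 0.095888, reject H0.


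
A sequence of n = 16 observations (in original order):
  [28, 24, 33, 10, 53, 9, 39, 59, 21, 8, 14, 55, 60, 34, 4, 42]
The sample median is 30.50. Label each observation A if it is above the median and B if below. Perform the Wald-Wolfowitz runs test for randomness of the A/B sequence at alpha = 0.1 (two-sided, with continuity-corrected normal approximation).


Step 1: Compute median = 30.50; label A = above, B = below.
Labels in order: BBABABAABBBAAABA  (n_A = 8, n_B = 8)
Step 2: Count runs R = 10.
Step 3: Under H0 (random ordering), E[R] = 2*n_A*n_B/(n_A+n_B) + 1 = 2*8*8/16 + 1 = 9.0000.
        Var[R] = 2*n_A*n_B*(2*n_A*n_B - n_A - n_B) / ((n_A+n_B)^2 * (n_A+n_B-1)) = 14336/3840 = 3.7333.
        SD[R] = 1.9322.
Step 4: Continuity-corrected z = (R - 0.5 - E[R]) / SD[R] = (10 - 0.5 - 9.0000) / 1.9322 = 0.2588.
Step 5: Two-sided p-value via normal approximation = 2*(1 - Phi(|z|)) = 0.795809.
Step 6: alpha = 0.1. fail to reject H0.

R = 10, z = 0.2588, p = 0.795809, fail to reject H0.


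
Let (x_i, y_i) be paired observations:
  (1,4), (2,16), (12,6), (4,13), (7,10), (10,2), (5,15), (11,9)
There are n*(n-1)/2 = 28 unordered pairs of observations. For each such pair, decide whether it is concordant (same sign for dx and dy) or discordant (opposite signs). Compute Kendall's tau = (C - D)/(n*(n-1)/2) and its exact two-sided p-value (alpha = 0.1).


Step 1: Enumerate the 28 unordered pairs (i,j) with i<j and classify each by sign(x_j-x_i) * sign(y_j-y_i).
  (1,2):dx=+1,dy=+12->C; (1,3):dx=+11,dy=+2->C; (1,4):dx=+3,dy=+9->C; (1,5):dx=+6,dy=+6->C
  (1,6):dx=+9,dy=-2->D; (1,7):dx=+4,dy=+11->C; (1,8):dx=+10,dy=+5->C; (2,3):dx=+10,dy=-10->D
  (2,4):dx=+2,dy=-3->D; (2,5):dx=+5,dy=-6->D; (2,6):dx=+8,dy=-14->D; (2,7):dx=+3,dy=-1->D
  (2,8):dx=+9,dy=-7->D; (3,4):dx=-8,dy=+7->D; (3,5):dx=-5,dy=+4->D; (3,6):dx=-2,dy=-4->C
  (3,7):dx=-7,dy=+9->D; (3,8):dx=-1,dy=+3->D; (4,5):dx=+3,dy=-3->D; (4,6):dx=+6,dy=-11->D
  (4,7):dx=+1,dy=+2->C; (4,8):dx=+7,dy=-4->D; (5,6):dx=+3,dy=-8->D; (5,7):dx=-2,dy=+5->D
  (5,8):dx=+4,dy=-1->D; (6,7):dx=-5,dy=+13->D; (6,8):dx=+1,dy=+7->C; (7,8):dx=+6,dy=-6->D
Step 2: C = 9, D = 19, total pairs = 28.
Step 3: tau = (C - D)/(n(n-1)/2) = (9 - 19)/28 = -0.357143.
Step 4: Exact two-sided p-value (enumerate n! = 40320 permutations of y under H0): p = 0.275099.
Step 5: alpha = 0.1. fail to reject H0.

tau_b = -0.3571 (C=9, D=19), p = 0.275099, fail to reject H0.


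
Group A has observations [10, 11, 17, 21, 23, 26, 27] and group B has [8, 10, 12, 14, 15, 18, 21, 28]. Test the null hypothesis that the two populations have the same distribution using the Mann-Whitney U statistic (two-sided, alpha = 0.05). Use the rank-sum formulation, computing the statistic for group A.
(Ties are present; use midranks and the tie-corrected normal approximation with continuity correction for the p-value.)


Step 1: Combine and sort all 15 observations; assign midranks.
sorted (value, group): (8,Y), (10,X), (10,Y), (11,X), (12,Y), (14,Y), (15,Y), (17,X), (18,Y), (21,X), (21,Y), (23,X), (26,X), (27,X), (28,Y)
ranks: 8->1, 10->2.5, 10->2.5, 11->4, 12->5, 14->6, 15->7, 17->8, 18->9, 21->10.5, 21->10.5, 23->12, 26->13, 27->14, 28->15
Step 2: Rank sum for X: R1 = 2.5 + 4 + 8 + 10.5 + 12 + 13 + 14 = 64.
Step 3: U_X = R1 - n1(n1+1)/2 = 64 - 7*8/2 = 64 - 28 = 36.
       U_Y = n1*n2 - U_X = 56 - 36 = 20.
Step 4: Ties are present, so use the tie-corrected normal approximation (with continuity correction) for the p-value.
Step 5: p-value = 0.384568; compare to alpha = 0.05. fail to reject H0.

U_X = 36, p = 0.384568, fail to reject H0 at alpha = 0.05.


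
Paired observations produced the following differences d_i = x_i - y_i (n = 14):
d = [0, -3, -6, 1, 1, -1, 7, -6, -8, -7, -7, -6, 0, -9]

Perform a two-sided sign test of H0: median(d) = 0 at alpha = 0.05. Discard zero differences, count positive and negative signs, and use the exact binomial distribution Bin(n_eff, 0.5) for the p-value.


Step 1: Discard zero differences. Original n = 14; n_eff = number of nonzero differences = 12.
Nonzero differences (with sign): -3, -6, +1, +1, -1, +7, -6, -8, -7, -7, -6, -9
Step 2: Count signs: positive = 3, negative = 9.
Step 3: Under H0: P(positive) = 0.5, so the number of positives S ~ Bin(12, 0.5).
Step 4: Two-sided exact p-value = sum of Bin(12,0.5) probabilities at or below the observed probability = 0.145996.
Step 5: alpha = 0.05. fail to reject H0.

n_eff = 12, pos = 3, neg = 9, p = 0.145996, fail to reject H0.


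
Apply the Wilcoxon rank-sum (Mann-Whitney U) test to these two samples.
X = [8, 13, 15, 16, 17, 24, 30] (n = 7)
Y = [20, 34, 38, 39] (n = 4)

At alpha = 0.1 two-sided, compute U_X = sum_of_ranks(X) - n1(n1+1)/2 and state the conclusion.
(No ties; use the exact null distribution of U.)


Step 1: Combine and sort all 11 observations; assign midranks.
sorted (value, group): (8,X), (13,X), (15,X), (16,X), (17,X), (20,Y), (24,X), (30,X), (34,Y), (38,Y), (39,Y)
ranks: 8->1, 13->2, 15->3, 16->4, 17->5, 20->6, 24->7, 30->8, 34->9, 38->10, 39->11
Step 2: Rank sum for X: R1 = 1 + 2 + 3 + 4 + 5 + 7 + 8 = 30.
Step 3: U_X = R1 - n1(n1+1)/2 = 30 - 7*8/2 = 30 - 28 = 2.
       U_Y = n1*n2 - U_X = 28 - 2 = 26.
Step 4: No ties, so the exact null distribution of U (based on enumerating the C(11,7) = 330 equally likely rank assignments) gives the two-sided p-value.
Step 5: p-value = 0.024242; compare to alpha = 0.1. reject H0.

U_X = 2, p = 0.024242, reject H0 at alpha = 0.1.


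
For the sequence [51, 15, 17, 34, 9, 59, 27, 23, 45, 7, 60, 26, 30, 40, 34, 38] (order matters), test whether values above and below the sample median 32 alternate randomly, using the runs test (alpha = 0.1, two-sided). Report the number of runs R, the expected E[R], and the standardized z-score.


Step 1: Compute median = 32; label A = above, B = below.
Labels in order: ABBABABBABABBAAA  (n_A = 8, n_B = 8)
Step 2: Count runs R = 11.
Step 3: Under H0 (random ordering), E[R] = 2*n_A*n_B/(n_A+n_B) + 1 = 2*8*8/16 + 1 = 9.0000.
        Var[R] = 2*n_A*n_B*(2*n_A*n_B - n_A - n_B) / ((n_A+n_B)^2 * (n_A+n_B-1)) = 14336/3840 = 3.7333.
        SD[R] = 1.9322.
Step 4: Continuity-corrected z = (R - 0.5 - E[R]) / SD[R] = (11 - 0.5 - 9.0000) / 1.9322 = 0.7763.
Step 5: Two-sided p-value via normal approximation = 2*(1 - Phi(|z|)) = 0.437558.
Step 6: alpha = 0.1. fail to reject H0.

R = 11, z = 0.7763, p = 0.437558, fail to reject H0.


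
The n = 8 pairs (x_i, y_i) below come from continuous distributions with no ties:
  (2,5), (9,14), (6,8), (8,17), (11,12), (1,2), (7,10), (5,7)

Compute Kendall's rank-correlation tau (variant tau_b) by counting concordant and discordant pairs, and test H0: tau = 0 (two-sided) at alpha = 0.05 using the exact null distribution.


Step 1: Enumerate the 28 unordered pairs (i,j) with i<j and classify each by sign(x_j-x_i) * sign(y_j-y_i).
  (1,2):dx=+7,dy=+9->C; (1,3):dx=+4,dy=+3->C; (1,4):dx=+6,dy=+12->C; (1,5):dx=+9,dy=+7->C
  (1,6):dx=-1,dy=-3->C; (1,7):dx=+5,dy=+5->C; (1,8):dx=+3,dy=+2->C; (2,3):dx=-3,dy=-6->C
  (2,4):dx=-1,dy=+3->D; (2,5):dx=+2,dy=-2->D; (2,6):dx=-8,dy=-12->C; (2,7):dx=-2,dy=-4->C
  (2,8):dx=-4,dy=-7->C; (3,4):dx=+2,dy=+9->C; (3,5):dx=+5,dy=+4->C; (3,6):dx=-5,dy=-6->C
  (3,7):dx=+1,dy=+2->C; (3,8):dx=-1,dy=-1->C; (4,5):dx=+3,dy=-5->D; (4,6):dx=-7,dy=-15->C
  (4,7):dx=-1,dy=-7->C; (4,8):dx=-3,dy=-10->C; (5,6):dx=-10,dy=-10->C; (5,7):dx=-4,dy=-2->C
  (5,8):dx=-6,dy=-5->C; (6,7):dx=+6,dy=+8->C; (6,8):dx=+4,dy=+5->C; (7,8):dx=-2,dy=-3->C
Step 2: C = 25, D = 3, total pairs = 28.
Step 3: tau = (C - D)/(n(n-1)/2) = (25 - 3)/28 = 0.785714.
Step 4: Exact two-sided p-value (enumerate n! = 40320 permutations of y under H0): p = 0.005506.
Step 5: alpha = 0.05. reject H0.

tau_b = 0.7857 (C=25, D=3), p = 0.005506, reject H0.


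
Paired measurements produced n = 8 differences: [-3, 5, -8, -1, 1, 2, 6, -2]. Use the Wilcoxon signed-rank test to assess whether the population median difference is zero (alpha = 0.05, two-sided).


Step 1: Drop any zero differences (none here) and take |d_i|.
|d| = [3, 5, 8, 1, 1, 2, 6, 2]
Step 2: Midrank |d_i| (ties get averaged ranks).
ranks: |3|->5, |5|->6, |8|->8, |1|->1.5, |1|->1.5, |2|->3.5, |6|->7, |2|->3.5
Step 3: Attach original signs; sum ranks with positive sign and with negative sign.
W+ = 6 + 1.5 + 3.5 + 7 = 18
W- = 5 + 8 + 1.5 + 3.5 = 18
(Check: W+ + W- = 36 should equal n(n+1)/2 = 36.)
Step 4: Test statistic W = min(W+, W-) = 18.
Step 5: Ties in |d|, so use the tie-corrected normal approximation.
        E[W] = n(n+1)/4 = 8*9/4 = 18.
        Tie groups: |d|=1 (t=2), |d|=2 (t=2); sum(t^3 - t) = 12.
        Var[W] = n(n+1)(2n+1)/24 - sum(t^3-t)/48 = 1224/24 - 12/48 = 50.75.
        z = (W - E[W]) / sqrt(Var[W]) = (18 - 18) / 7.1239 = 0.0000.
        Two-sided p = 2*Phi(z) = 1.000000.
Step 6: alpha = 0.05. fail to reject H0.

W+ = 18, W- = 18, W = min = 18, p = 1.000000, fail to reject H0.


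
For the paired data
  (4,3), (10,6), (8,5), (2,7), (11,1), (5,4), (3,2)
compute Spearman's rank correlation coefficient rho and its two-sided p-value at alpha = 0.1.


Step 1: Rank x and y separately (midranks; no ties here).
rank(x): 4->3, 10->6, 8->5, 2->1, 11->7, 5->4, 3->2
rank(y): 3->3, 6->6, 5->5, 7->7, 1->1, 4->4, 2->2
Step 2: d_i = R_x(i) - R_y(i); compute d_i^2.
  (3-3)^2=0, (6-6)^2=0, (5-5)^2=0, (1-7)^2=36, (7-1)^2=36, (4-4)^2=0, (2-2)^2=0
sum(d^2) = 72.
Step 3: rho = 1 - 6*72 / (7*(7^2 - 1)) = 1 - 432/336 = -0.285714.
Step 4: Under H0, t = rho * sqrt((n-2)/(1-rho^2)) = -0.6667 ~ t(5).
Step 5: Two-sided p-value from the t-distribution with 5 df = 0.534509.
Step 6: alpha = 0.1. fail to reject H0.

rho = -0.2857, p = 0.534509, fail to reject H0 at alpha = 0.1.


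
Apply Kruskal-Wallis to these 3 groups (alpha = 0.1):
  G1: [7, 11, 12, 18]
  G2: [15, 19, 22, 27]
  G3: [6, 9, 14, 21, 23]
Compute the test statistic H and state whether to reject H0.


Step 1: Combine all N = 13 observations and assign midranks.
sorted (value, group, rank): (6,G3,1), (7,G1,2), (9,G3,3), (11,G1,4), (12,G1,5), (14,G3,6), (15,G2,7), (18,G1,8), (19,G2,9), (21,G3,10), (22,G2,11), (23,G3,12), (27,G2,13)
Step 2: Sum ranks within each group.
R_1 = 19 (n_1 = 4)
R_2 = 40 (n_2 = 4)
R_3 = 32 (n_3 = 5)
Step 3: H = 12/(N(N+1)) * sum(R_i^2/n_i) - 3(N+1)
     = 12/(13*14) * (19^2/4 + 40^2/4 + 32^2/5) - 3*14
     = 0.065934 * 695.05 - 42
     = 3.827473.
Step 4: No ties, so H is used without correction.
Step 5: Under H0, H ~ chi^2(2); p-value = 0.147528.
Step 6: alpha = 0.1. fail to reject H0.

H = 3.8275, df = 2, p = 0.147528, fail to reject H0.


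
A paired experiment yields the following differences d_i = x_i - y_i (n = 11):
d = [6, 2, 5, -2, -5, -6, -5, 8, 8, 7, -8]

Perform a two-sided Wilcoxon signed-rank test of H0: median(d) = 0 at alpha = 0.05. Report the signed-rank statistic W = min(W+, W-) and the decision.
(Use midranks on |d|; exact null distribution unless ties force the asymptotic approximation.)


Step 1: Drop any zero differences (none here) and take |d_i|.
|d| = [6, 2, 5, 2, 5, 6, 5, 8, 8, 7, 8]
Step 2: Midrank |d_i| (ties get averaged ranks).
ranks: |6|->6.5, |2|->1.5, |5|->4, |2|->1.5, |5|->4, |6|->6.5, |5|->4, |8|->10, |8|->10, |7|->8, |8|->10
Step 3: Attach original signs; sum ranks with positive sign and with negative sign.
W+ = 6.5 + 1.5 + 4 + 10 + 10 + 8 = 40
W- = 1.5 + 4 + 6.5 + 4 + 10 = 26
(Check: W+ + W- = 66 should equal n(n+1)/2 = 66.)
Step 4: Test statistic W = min(W+, W-) = 26.
Step 5: Ties in |d|, so use the tie-corrected normal approximation.
        E[W] = n(n+1)/4 = 11*12/4 = 33.
        Tie groups: |d|=2 (t=2), |d|=5 (t=3), |d|=6 (t=2), |d|=8 (t=3); sum(t^3 - t) = 60.
        Var[W] = n(n+1)(2n+1)/24 - sum(t^3-t)/48 = 3036/24 - 60/48 = 125.25.
        z = (W - E[W]) / sqrt(Var[W]) = (26 - 33) / 11.1915 = -0.6255.
        Two-sided p = 2*Phi(z) = 0.531660.
Step 6: alpha = 0.05. fail to reject H0.

W+ = 40, W- = 26, W = min = 26, p = 0.531660, fail to reject H0.


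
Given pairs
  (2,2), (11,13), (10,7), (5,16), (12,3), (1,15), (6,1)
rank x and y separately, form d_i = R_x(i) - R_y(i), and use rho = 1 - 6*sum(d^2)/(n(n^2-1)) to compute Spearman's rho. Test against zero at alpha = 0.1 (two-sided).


Step 1: Rank x and y separately (midranks; no ties here).
rank(x): 2->2, 11->6, 10->5, 5->3, 12->7, 1->1, 6->4
rank(y): 2->2, 13->5, 7->4, 16->7, 3->3, 15->6, 1->1
Step 2: d_i = R_x(i) - R_y(i); compute d_i^2.
  (2-2)^2=0, (6-5)^2=1, (5-4)^2=1, (3-7)^2=16, (7-3)^2=16, (1-6)^2=25, (4-1)^2=9
sum(d^2) = 68.
Step 3: rho = 1 - 6*68 / (7*(7^2 - 1)) = 1 - 408/336 = -0.214286.
Step 4: Under H0, t = rho * sqrt((n-2)/(1-rho^2)) = -0.4906 ~ t(5).
Step 5: Two-sided p-value from the t-distribution with 5 df = 0.644512.
Step 6: alpha = 0.1. fail to reject H0.

rho = -0.2143, p = 0.644512, fail to reject H0 at alpha = 0.1.


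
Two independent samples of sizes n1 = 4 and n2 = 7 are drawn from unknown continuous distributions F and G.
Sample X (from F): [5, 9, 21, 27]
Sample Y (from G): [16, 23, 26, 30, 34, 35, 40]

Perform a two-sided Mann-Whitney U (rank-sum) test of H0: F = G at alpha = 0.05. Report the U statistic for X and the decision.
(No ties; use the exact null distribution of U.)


Step 1: Combine and sort all 11 observations; assign midranks.
sorted (value, group): (5,X), (9,X), (16,Y), (21,X), (23,Y), (26,Y), (27,X), (30,Y), (34,Y), (35,Y), (40,Y)
ranks: 5->1, 9->2, 16->3, 21->4, 23->5, 26->6, 27->7, 30->8, 34->9, 35->10, 40->11
Step 2: Rank sum for X: R1 = 1 + 2 + 4 + 7 = 14.
Step 3: U_X = R1 - n1(n1+1)/2 = 14 - 4*5/2 = 14 - 10 = 4.
       U_Y = n1*n2 - U_X = 28 - 4 = 24.
Step 4: No ties, so the exact null distribution of U (based on enumerating the C(11,4) = 330 equally likely rank assignments) gives the two-sided p-value.
Step 5: p-value = 0.072727; compare to alpha = 0.05. fail to reject H0.

U_X = 4, p = 0.072727, fail to reject H0 at alpha = 0.05.


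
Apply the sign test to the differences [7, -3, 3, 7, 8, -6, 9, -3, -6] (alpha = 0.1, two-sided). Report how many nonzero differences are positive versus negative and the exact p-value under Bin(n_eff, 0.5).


Step 1: Discard zero differences. Original n = 9; n_eff = number of nonzero differences = 9.
Nonzero differences (with sign): +7, -3, +3, +7, +8, -6, +9, -3, -6
Step 2: Count signs: positive = 5, negative = 4.
Step 3: Under H0: P(positive) = 0.5, so the number of positives S ~ Bin(9, 0.5).
Step 4: Two-sided exact p-value = sum of Bin(9,0.5) probabilities at or below the observed probability = 1.000000.
Step 5: alpha = 0.1. fail to reject H0.

n_eff = 9, pos = 5, neg = 4, p = 1.000000, fail to reject H0.


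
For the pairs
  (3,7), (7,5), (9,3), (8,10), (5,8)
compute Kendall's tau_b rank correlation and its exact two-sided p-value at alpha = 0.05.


Step 1: Enumerate the 10 unordered pairs (i,j) with i<j and classify each by sign(x_j-x_i) * sign(y_j-y_i).
  (1,2):dx=+4,dy=-2->D; (1,3):dx=+6,dy=-4->D; (1,4):dx=+5,dy=+3->C; (1,5):dx=+2,dy=+1->C
  (2,3):dx=+2,dy=-2->D; (2,4):dx=+1,dy=+5->C; (2,5):dx=-2,dy=+3->D; (3,4):dx=-1,dy=+7->D
  (3,5):dx=-4,dy=+5->D; (4,5):dx=-3,dy=-2->C
Step 2: C = 4, D = 6, total pairs = 10.
Step 3: tau = (C - D)/(n(n-1)/2) = (4 - 6)/10 = -0.200000.
Step 4: Exact two-sided p-value (enumerate n! = 120 permutations of y under H0): p = 0.816667.
Step 5: alpha = 0.05. fail to reject H0.

tau_b = -0.2000 (C=4, D=6), p = 0.816667, fail to reject H0.


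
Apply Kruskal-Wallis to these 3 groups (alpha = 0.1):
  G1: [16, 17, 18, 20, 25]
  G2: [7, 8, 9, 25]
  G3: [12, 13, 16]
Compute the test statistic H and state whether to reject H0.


Step 1: Combine all N = 12 observations and assign midranks.
sorted (value, group, rank): (7,G2,1), (8,G2,2), (9,G2,3), (12,G3,4), (13,G3,5), (16,G1,6.5), (16,G3,6.5), (17,G1,8), (18,G1,9), (20,G1,10), (25,G1,11.5), (25,G2,11.5)
Step 2: Sum ranks within each group.
R_1 = 45 (n_1 = 5)
R_2 = 17.5 (n_2 = 4)
R_3 = 15.5 (n_3 = 3)
Step 3: H = 12/(N(N+1)) * sum(R_i^2/n_i) - 3(N+1)
     = 12/(12*13) * (45^2/5 + 17.5^2/4 + 15.5^2/3) - 3*13
     = 0.076923 * 561.646 - 39
     = 4.203526.
Step 4: Ties present; correction factor C = 1 - 12/(12^3 - 12) = 0.993007. Corrected H = 4.203526 / 0.993007 = 4.233128.
Step 5: Under H0, H ~ chi^2(2); p-value = 0.120445.
Step 6: alpha = 0.1. fail to reject H0.

H = 4.2331, df = 2, p = 0.120445, fail to reject H0.


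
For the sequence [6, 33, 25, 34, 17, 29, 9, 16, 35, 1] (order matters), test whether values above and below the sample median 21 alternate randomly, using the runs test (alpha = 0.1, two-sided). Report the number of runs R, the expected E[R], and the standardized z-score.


Step 1: Compute median = 21; label A = above, B = below.
Labels in order: BAAABABBAB  (n_A = 5, n_B = 5)
Step 2: Count runs R = 7.
Step 3: Under H0 (random ordering), E[R] = 2*n_A*n_B/(n_A+n_B) + 1 = 2*5*5/10 + 1 = 6.0000.
        Var[R] = 2*n_A*n_B*(2*n_A*n_B - n_A - n_B) / ((n_A+n_B)^2 * (n_A+n_B-1)) = 2000/900 = 2.2222.
        SD[R] = 1.4907.
Step 4: Continuity-corrected z = (R - 0.5 - E[R]) / SD[R] = (7 - 0.5 - 6.0000) / 1.4907 = 0.3354.
Step 5: Two-sided p-value via normal approximation = 2*(1 - Phi(|z|)) = 0.737316.
Step 6: alpha = 0.1. fail to reject H0.

R = 7, z = 0.3354, p = 0.737316, fail to reject H0.


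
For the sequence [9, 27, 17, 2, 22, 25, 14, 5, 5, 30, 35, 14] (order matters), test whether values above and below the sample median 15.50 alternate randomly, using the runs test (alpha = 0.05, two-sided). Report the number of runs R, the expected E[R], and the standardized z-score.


Step 1: Compute median = 15.50; label A = above, B = below.
Labels in order: BAABAABBBAAB  (n_A = 6, n_B = 6)
Step 2: Count runs R = 7.
Step 3: Under H0 (random ordering), E[R] = 2*n_A*n_B/(n_A+n_B) + 1 = 2*6*6/12 + 1 = 7.0000.
        Var[R] = 2*n_A*n_B*(2*n_A*n_B - n_A - n_B) / ((n_A+n_B)^2 * (n_A+n_B-1)) = 4320/1584 = 2.7273.
        SD[R] = 1.6514.
Step 4: R = E[R], so z = 0 with no continuity correction.
Step 5: Two-sided p-value via normal approximation = 2*(1 - Phi(|z|)) = 1.000000.
Step 6: alpha = 0.05. fail to reject H0.

R = 7, z = 0.0000, p = 1.000000, fail to reject H0.


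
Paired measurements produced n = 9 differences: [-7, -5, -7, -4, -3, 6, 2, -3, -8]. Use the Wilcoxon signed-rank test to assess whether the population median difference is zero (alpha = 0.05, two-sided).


Step 1: Drop any zero differences (none here) and take |d_i|.
|d| = [7, 5, 7, 4, 3, 6, 2, 3, 8]
Step 2: Midrank |d_i| (ties get averaged ranks).
ranks: |7|->7.5, |5|->5, |7|->7.5, |4|->4, |3|->2.5, |6|->6, |2|->1, |3|->2.5, |8|->9
Step 3: Attach original signs; sum ranks with positive sign and with negative sign.
W+ = 6 + 1 = 7
W- = 7.5 + 5 + 7.5 + 4 + 2.5 + 2.5 + 9 = 38
(Check: W+ + W- = 45 should equal n(n+1)/2 = 45.)
Step 4: Test statistic W = min(W+, W-) = 7.
Step 5: Ties in |d|, so use the tie-corrected normal approximation.
        E[W] = n(n+1)/4 = 9*10/4 = 22.5.
        Tie groups: |d|=3 (t=2), |d|=7 (t=2); sum(t^3 - t) = 12.
        Var[W] = n(n+1)(2n+1)/24 - sum(t^3-t)/48 = 1710/24 - 12/48 = 71.
        z = (W - E[W]) / sqrt(Var[W]) = (7 - 22.5) / 8.4261 = -1.8395.
        Two-sided p = 2*Phi(z) = 0.065840.
Step 6: alpha = 0.05. fail to reject H0.

W+ = 7, W- = 38, W = min = 7, p = 0.065840, fail to reject H0.


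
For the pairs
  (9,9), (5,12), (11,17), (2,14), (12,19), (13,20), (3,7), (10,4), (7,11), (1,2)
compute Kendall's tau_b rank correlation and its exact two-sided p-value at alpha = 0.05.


Step 1: Enumerate the 45 unordered pairs (i,j) with i<j and classify each by sign(x_j-x_i) * sign(y_j-y_i).
  (1,2):dx=-4,dy=+3->D; (1,3):dx=+2,dy=+8->C; (1,4):dx=-7,dy=+5->D; (1,5):dx=+3,dy=+10->C
  (1,6):dx=+4,dy=+11->C; (1,7):dx=-6,dy=-2->C; (1,8):dx=+1,dy=-5->D; (1,9):dx=-2,dy=+2->D
  (1,10):dx=-8,dy=-7->C; (2,3):dx=+6,dy=+5->C; (2,4):dx=-3,dy=+2->D; (2,5):dx=+7,dy=+7->C
  (2,6):dx=+8,dy=+8->C; (2,7):dx=-2,dy=-5->C; (2,8):dx=+5,dy=-8->D; (2,9):dx=+2,dy=-1->D
  (2,10):dx=-4,dy=-10->C; (3,4):dx=-9,dy=-3->C; (3,5):dx=+1,dy=+2->C; (3,6):dx=+2,dy=+3->C
  (3,7):dx=-8,dy=-10->C; (3,8):dx=-1,dy=-13->C; (3,9):dx=-4,dy=-6->C; (3,10):dx=-10,dy=-15->C
  (4,5):dx=+10,dy=+5->C; (4,6):dx=+11,dy=+6->C; (4,7):dx=+1,dy=-7->D; (4,8):dx=+8,dy=-10->D
  (4,9):dx=+5,dy=-3->D; (4,10):dx=-1,dy=-12->C; (5,6):dx=+1,dy=+1->C; (5,7):dx=-9,dy=-12->C
  (5,8):dx=-2,dy=-15->C; (5,9):dx=-5,dy=-8->C; (5,10):dx=-11,dy=-17->C; (6,7):dx=-10,dy=-13->C
  (6,8):dx=-3,dy=-16->C; (6,9):dx=-6,dy=-9->C; (6,10):dx=-12,dy=-18->C; (7,8):dx=+7,dy=-3->D
  (7,9):dx=+4,dy=+4->C; (7,10):dx=-2,dy=-5->C; (8,9):dx=-3,dy=+7->D; (8,10):dx=-9,dy=-2->C
  (9,10):dx=-6,dy=-9->C
Step 2: C = 33, D = 12, total pairs = 45.
Step 3: tau = (C - D)/(n(n-1)/2) = (33 - 12)/45 = 0.466667.
Step 4: Exact two-sided p-value (enumerate n! = 3628800 permutations of y under H0): p = 0.072550.
Step 5: alpha = 0.05. fail to reject H0.

tau_b = 0.4667 (C=33, D=12), p = 0.072550, fail to reject H0.


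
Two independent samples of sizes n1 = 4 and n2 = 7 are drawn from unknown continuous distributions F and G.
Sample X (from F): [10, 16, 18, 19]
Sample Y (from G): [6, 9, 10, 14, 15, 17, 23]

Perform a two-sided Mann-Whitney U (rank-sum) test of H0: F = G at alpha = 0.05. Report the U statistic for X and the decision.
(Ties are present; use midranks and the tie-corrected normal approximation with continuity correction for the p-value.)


Step 1: Combine and sort all 11 observations; assign midranks.
sorted (value, group): (6,Y), (9,Y), (10,X), (10,Y), (14,Y), (15,Y), (16,X), (17,Y), (18,X), (19,X), (23,Y)
ranks: 6->1, 9->2, 10->3.5, 10->3.5, 14->5, 15->6, 16->7, 17->8, 18->9, 19->10, 23->11
Step 2: Rank sum for X: R1 = 3.5 + 7 + 9 + 10 = 29.5.
Step 3: U_X = R1 - n1(n1+1)/2 = 29.5 - 4*5/2 = 29.5 - 10 = 19.5.
       U_Y = n1*n2 - U_X = 28 - 19.5 = 8.5.
Step 4: Ties are present, so use the tie-corrected normal approximation (with continuity correction) for the p-value.
Step 5: p-value = 0.343605; compare to alpha = 0.05. fail to reject H0.

U_X = 19.5, p = 0.343605, fail to reject H0 at alpha = 0.05.
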